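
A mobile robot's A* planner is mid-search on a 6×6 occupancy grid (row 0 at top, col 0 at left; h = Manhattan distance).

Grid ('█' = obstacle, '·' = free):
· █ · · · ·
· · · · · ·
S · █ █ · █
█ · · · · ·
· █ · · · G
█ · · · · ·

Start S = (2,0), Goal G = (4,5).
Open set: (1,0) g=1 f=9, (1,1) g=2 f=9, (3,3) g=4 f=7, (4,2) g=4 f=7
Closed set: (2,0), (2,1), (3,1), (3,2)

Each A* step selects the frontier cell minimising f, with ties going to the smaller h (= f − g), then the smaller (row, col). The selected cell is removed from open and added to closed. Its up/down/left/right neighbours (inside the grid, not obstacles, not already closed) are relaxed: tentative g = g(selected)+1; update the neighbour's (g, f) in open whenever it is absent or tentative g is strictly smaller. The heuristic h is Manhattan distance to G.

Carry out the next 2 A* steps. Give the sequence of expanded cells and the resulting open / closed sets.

step 1: expand (3,3) (f=7, h=3) → closed; open now [(1,0) g=1 f=9, (1,1) g=2 f=9, (3,4) g=5 f=7, (4,2) g=4 f=7, (4,3) g=5 f=7]
step 2: expand (3,4) (f=7, h=2) → closed; open now [(1,0) g=1 f=9, (1,1) g=2 f=9, (2,4) g=6 f=9, (3,5) g=6 f=7, (4,2) g=4 f=7, (4,3) g=5 f=7, (4,4) g=6 f=7]

order=[(3,3) → (3,4)]; open=[(1,0) g=1 f=9, (1,1) g=2 f=9, (2,4) g=6 f=9, (3,5) g=6 f=7, (4,2) g=4 f=7, (4,3) g=5 f=7, (4,4) g=6 f=7]; closed=[(2,0), (2,1), (3,1), (3,2), (3,3), (3,4)]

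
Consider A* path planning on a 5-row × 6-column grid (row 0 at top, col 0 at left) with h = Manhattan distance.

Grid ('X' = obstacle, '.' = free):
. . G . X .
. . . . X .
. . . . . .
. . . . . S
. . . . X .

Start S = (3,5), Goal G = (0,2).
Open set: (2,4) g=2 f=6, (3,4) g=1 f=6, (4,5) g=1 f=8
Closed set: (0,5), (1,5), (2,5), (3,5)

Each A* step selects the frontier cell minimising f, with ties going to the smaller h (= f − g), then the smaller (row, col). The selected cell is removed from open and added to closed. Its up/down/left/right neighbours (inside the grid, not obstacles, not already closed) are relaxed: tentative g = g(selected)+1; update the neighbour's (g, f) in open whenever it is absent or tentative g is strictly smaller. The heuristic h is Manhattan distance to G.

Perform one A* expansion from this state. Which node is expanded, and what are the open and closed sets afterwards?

step 1: expand (2,4) (f=6, h=4) → closed; open now [(2,3) g=3 f=6, (3,4) g=1 f=6, (4,5) g=1 f=8]

expanded=(2,4); open=[(2,3) g=3 f=6, (3,4) g=1 f=6, (4,5) g=1 f=8]; closed=[(0,5), (1,5), (2,4), (2,5), (3,5)]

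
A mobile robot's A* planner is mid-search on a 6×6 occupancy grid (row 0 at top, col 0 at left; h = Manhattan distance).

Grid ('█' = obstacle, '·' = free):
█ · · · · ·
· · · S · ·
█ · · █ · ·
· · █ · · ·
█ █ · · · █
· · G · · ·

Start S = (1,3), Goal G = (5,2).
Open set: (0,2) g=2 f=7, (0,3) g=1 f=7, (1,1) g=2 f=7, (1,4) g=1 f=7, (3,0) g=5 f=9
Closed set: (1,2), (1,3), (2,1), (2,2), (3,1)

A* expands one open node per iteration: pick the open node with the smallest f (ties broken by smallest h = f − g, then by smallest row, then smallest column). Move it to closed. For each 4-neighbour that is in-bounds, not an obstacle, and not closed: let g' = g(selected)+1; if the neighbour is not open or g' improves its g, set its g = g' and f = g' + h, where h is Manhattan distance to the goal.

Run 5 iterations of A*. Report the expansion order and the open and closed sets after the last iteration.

order=[(0,2) → (1,1) → (0,3) → (1,4) → (2,4)]; open=[(0,1) g=3 f=9, (0,4) g=2 f=9, (1,0) g=3 f=9, (1,5) g=2 f=9, (2,5) g=3 f=9, (3,0) g=5 f=9, (3,4) g=3 f=7]; closed=[(0,2), (0,3), (1,1), (1,2), (1,3), (1,4), (2,1), (2,2), (2,4), (3,1)]

step 1: expand (0,2) (f=7, h=5) → closed; open now [(0,1) g=3 f=9, (0,3) g=1 f=7, (1,1) g=2 f=7, (1,4) g=1 f=7, (3,0) g=5 f=9]
step 2: expand (1,1) (f=7, h=5) → closed; open now [(0,1) g=3 f=9, (0,3) g=1 f=7, (1,0) g=3 f=9, (1,4) g=1 f=7, (3,0) g=5 f=9]
step 3: expand (0,3) (f=7, h=6) → closed; open now [(0,1) g=3 f=9, (0,4) g=2 f=9, (1,0) g=3 f=9, (1,4) g=1 f=7, (3,0) g=5 f=9]
step 4: expand (1,4) (f=7, h=6) → closed; open now [(0,1) g=3 f=9, (0,4) g=2 f=9, (1,0) g=3 f=9, (1,5) g=2 f=9, (2,4) g=2 f=7, (3,0) g=5 f=9]
step 5: expand (2,4) (f=7, h=5) → closed; open now [(0,1) g=3 f=9, (0,4) g=2 f=9, (1,0) g=3 f=9, (1,5) g=2 f=9, (2,5) g=3 f=9, (3,0) g=5 f=9, (3,4) g=3 f=7]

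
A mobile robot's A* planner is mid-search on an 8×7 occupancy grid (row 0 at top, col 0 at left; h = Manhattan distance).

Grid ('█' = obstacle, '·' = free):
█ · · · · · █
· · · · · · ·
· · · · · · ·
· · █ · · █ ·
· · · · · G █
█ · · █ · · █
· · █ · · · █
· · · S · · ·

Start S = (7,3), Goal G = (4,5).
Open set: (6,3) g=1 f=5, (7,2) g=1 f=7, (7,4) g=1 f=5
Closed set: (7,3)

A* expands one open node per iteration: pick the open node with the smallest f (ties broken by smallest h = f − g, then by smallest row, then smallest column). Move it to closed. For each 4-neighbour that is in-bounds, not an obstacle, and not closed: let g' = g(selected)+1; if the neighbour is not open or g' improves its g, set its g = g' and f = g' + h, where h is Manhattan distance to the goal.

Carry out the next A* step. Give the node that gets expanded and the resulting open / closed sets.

expanded=(6,3); open=[(6,4) g=2 f=5, (7,2) g=1 f=7, (7,4) g=1 f=5]; closed=[(6,3), (7,3)]

step 1: expand (6,3) (f=5, h=4) → closed; open now [(6,4) g=2 f=5, (7,2) g=1 f=7, (7,4) g=1 f=5]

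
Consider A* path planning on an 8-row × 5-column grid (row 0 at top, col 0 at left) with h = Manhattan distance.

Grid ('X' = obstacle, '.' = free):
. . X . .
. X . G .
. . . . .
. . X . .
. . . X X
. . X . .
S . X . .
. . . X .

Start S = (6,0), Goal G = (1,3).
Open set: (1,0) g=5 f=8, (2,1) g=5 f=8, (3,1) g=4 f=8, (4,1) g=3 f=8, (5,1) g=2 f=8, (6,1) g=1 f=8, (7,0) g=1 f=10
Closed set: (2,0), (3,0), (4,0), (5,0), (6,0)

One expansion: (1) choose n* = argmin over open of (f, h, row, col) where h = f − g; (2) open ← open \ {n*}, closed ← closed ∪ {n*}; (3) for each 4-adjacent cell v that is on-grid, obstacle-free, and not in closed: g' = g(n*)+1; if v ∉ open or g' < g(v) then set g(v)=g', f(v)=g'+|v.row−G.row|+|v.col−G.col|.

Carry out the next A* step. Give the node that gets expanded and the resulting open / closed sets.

step 1: expand (1,0) (f=8, h=3) → closed; open now [(0,0) g=6 f=10, (2,1) g=5 f=8, (3,1) g=4 f=8, (4,1) g=3 f=8, (5,1) g=2 f=8, (6,1) g=1 f=8, (7,0) g=1 f=10]

expanded=(1,0); open=[(0,0) g=6 f=10, (2,1) g=5 f=8, (3,1) g=4 f=8, (4,1) g=3 f=8, (5,1) g=2 f=8, (6,1) g=1 f=8, (7,0) g=1 f=10]; closed=[(1,0), (2,0), (3,0), (4,0), (5,0), (6,0)]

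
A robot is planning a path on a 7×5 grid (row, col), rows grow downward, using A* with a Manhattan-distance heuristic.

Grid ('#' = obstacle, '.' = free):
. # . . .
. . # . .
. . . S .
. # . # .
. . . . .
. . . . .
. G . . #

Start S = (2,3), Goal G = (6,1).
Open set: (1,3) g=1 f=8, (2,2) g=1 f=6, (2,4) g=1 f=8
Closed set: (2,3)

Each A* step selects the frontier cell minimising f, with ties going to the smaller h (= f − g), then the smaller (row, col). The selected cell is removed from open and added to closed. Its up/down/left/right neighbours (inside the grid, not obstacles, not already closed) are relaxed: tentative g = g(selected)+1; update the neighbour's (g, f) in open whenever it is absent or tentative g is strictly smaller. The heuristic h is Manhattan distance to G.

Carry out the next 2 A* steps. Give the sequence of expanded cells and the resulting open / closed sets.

order=[(2,2) → (2,1)]; open=[(1,1) g=3 f=8, (1,3) g=1 f=8, (2,0) g=3 f=8, (2,4) g=1 f=8, (3,2) g=2 f=6]; closed=[(2,1), (2,2), (2,3)]

step 1: expand (2,2) (f=6, h=5) → closed; open now [(1,3) g=1 f=8, (2,1) g=2 f=6, (2,4) g=1 f=8, (3,2) g=2 f=6]
step 2: expand (2,1) (f=6, h=4) → closed; open now [(1,1) g=3 f=8, (1,3) g=1 f=8, (2,0) g=3 f=8, (2,4) g=1 f=8, (3,2) g=2 f=6]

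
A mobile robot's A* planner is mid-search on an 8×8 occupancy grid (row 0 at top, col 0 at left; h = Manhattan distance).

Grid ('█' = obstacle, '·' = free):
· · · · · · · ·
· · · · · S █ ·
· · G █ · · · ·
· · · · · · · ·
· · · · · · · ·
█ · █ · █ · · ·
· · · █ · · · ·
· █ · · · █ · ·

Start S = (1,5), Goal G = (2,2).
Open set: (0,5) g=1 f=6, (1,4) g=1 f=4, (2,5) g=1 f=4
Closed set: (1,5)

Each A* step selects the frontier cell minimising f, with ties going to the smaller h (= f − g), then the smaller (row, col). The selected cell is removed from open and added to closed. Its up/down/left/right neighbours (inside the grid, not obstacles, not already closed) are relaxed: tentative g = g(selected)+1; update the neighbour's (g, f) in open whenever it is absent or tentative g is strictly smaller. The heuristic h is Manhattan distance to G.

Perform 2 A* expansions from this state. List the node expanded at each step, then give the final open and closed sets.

order=[(1,4) → (1,3)]; open=[(0,3) g=3 f=6, (0,4) g=2 f=6, (0,5) g=1 f=6, (1,2) g=3 f=4, (2,4) g=2 f=4, (2,5) g=1 f=4]; closed=[(1,3), (1,4), (1,5)]

step 1: expand (1,4) (f=4, h=3) → closed; open now [(0,4) g=2 f=6, (0,5) g=1 f=6, (1,3) g=2 f=4, (2,4) g=2 f=4, (2,5) g=1 f=4]
step 2: expand (1,3) (f=4, h=2) → closed; open now [(0,3) g=3 f=6, (0,4) g=2 f=6, (0,5) g=1 f=6, (1,2) g=3 f=4, (2,4) g=2 f=4, (2,5) g=1 f=4]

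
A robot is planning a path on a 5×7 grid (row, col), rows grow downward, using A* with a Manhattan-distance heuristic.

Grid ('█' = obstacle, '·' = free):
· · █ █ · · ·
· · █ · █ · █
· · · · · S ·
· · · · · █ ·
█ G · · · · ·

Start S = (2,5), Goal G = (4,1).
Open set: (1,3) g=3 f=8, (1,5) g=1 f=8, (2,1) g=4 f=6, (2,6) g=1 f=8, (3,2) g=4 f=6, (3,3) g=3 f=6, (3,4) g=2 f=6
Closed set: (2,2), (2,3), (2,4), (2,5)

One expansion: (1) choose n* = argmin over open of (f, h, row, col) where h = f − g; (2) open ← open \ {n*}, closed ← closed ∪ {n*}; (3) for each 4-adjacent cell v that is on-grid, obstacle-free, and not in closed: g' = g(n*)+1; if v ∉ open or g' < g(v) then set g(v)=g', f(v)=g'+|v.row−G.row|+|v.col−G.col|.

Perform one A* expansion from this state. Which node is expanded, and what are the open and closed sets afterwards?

expanded=(2,1); open=[(1,1) g=5 f=8, (1,3) g=3 f=8, (1,5) g=1 f=8, (2,0) g=5 f=8, (2,6) g=1 f=8, (3,1) g=5 f=6, (3,2) g=4 f=6, (3,3) g=3 f=6, (3,4) g=2 f=6]; closed=[(2,1), (2,2), (2,3), (2,4), (2,5)]

step 1: expand (2,1) (f=6, h=2) → closed; open now [(1,1) g=5 f=8, (1,3) g=3 f=8, (1,5) g=1 f=8, (2,0) g=5 f=8, (2,6) g=1 f=8, (3,1) g=5 f=6, (3,2) g=4 f=6, (3,3) g=3 f=6, (3,4) g=2 f=6]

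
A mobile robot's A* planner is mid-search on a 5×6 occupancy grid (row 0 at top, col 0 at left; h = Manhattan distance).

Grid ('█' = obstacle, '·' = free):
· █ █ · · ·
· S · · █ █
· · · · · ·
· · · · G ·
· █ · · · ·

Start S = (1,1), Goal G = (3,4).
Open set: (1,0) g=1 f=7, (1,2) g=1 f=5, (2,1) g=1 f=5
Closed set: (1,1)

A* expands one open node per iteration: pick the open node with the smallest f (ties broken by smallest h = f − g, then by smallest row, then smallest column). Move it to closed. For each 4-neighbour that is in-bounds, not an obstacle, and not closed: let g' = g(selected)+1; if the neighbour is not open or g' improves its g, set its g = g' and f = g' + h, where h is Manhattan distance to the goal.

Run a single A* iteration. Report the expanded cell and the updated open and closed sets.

expanded=(1,2); open=[(1,0) g=1 f=7, (1,3) g=2 f=5, (2,1) g=1 f=5, (2,2) g=2 f=5]; closed=[(1,1), (1,2)]

step 1: expand (1,2) (f=5, h=4) → closed; open now [(1,0) g=1 f=7, (1,3) g=2 f=5, (2,1) g=1 f=5, (2,2) g=2 f=5]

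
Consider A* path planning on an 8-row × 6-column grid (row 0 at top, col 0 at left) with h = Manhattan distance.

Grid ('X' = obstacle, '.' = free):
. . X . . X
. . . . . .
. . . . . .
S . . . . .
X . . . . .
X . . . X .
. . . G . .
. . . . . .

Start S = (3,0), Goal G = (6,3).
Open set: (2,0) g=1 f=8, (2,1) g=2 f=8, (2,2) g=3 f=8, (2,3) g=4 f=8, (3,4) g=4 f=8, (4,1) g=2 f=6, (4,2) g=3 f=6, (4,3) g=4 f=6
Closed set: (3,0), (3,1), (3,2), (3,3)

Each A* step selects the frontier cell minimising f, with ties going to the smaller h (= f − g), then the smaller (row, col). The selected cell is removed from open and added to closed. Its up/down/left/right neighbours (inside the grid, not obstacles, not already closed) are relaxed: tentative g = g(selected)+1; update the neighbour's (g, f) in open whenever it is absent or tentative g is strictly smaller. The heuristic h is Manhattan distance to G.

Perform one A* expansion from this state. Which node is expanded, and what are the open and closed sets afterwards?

expanded=(4,3); open=[(2,0) g=1 f=8, (2,1) g=2 f=8, (2,2) g=3 f=8, (2,3) g=4 f=8, (3,4) g=4 f=8, (4,1) g=2 f=6, (4,2) g=3 f=6, (4,4) g=5 f=8, (5,3) g=5 f=6]; closed=[(3,0), (3,1), (3,2), (3,3), (4,3)]

step 1: expand (4,3) (f=6, h=2) → closed; open now [(2,0) g=1 f=8, (2,1) g=2 f=8, (2,2) g=3 f=8, (2,3) g=4 f=8, (3,4) g=4 f=8, (4,1) g=2 f=6, (4,2) g=3 f=6, (4,4) g=5 f=8, (5,3) g=5 f=6]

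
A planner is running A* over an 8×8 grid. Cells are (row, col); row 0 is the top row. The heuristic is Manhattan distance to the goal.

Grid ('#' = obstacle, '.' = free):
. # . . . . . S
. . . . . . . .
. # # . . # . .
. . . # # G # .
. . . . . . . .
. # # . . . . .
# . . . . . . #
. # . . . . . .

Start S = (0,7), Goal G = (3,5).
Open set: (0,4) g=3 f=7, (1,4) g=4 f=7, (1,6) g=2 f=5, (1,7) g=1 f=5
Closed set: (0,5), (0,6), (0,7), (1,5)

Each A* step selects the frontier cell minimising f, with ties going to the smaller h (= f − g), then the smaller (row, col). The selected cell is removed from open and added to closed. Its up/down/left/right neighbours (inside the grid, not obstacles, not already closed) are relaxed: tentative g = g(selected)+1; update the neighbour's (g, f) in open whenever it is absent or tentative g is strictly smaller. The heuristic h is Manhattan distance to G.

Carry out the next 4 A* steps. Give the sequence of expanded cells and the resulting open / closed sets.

order=[(1,6) → (2,6) → (1,7) → (2,7)]; open=[(0,4) g=3 f=7, (1,4) g=4 f=7, (3,7) g=3 f=5]; closed=[(0,5), (0,6), (0,7), (1,5), (1,6), (1,7), (2,6), (2,7)]

step 1: expand (1,6) (f=5, h=3) → closed; open now [(0,4) g=3 f=7, (1,4) g=4 f=7, (1,7) g=1 f=5, (2,6) g=3 f=5]
step 2: expand (2,6) (f=5, h=2) → closed; open now [(0,4) g=3 f=7, (1,4) g=4 f=7, (1,7) g=1 f=5, (2,7) g=4 f=7]
step 3: expand (1,7) (f=5, h=4) → closed; open now [(0,4) g=3 f=7, (1,4) g=4 f=7, (2,7) g=2 f=5]
step 4: expand (2,7) (f=5, h=3) → closed; open now [(0,4) g=3 f=7, (1,4) g=4 f=7, (3,7) g=3 f=5]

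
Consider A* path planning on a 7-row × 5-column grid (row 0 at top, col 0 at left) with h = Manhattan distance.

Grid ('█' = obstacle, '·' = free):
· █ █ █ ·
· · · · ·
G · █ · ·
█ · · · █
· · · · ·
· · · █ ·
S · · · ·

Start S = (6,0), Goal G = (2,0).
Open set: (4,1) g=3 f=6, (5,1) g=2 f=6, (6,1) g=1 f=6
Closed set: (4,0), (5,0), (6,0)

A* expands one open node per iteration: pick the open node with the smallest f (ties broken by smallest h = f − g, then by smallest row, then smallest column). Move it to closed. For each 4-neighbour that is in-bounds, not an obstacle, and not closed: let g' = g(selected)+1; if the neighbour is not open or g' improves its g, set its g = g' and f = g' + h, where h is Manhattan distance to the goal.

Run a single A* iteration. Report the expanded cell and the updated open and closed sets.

step 1: expand (4,1) (f=6, h=3) → closed; open now [(3,1) g=4 f=6, (4,2) g=4 f=8, (5,1) g=2 f=6, (6,1) g=1 f=6]

expanded=(4,1); open=[(3,1) g=4 f=6, (4,2) g=4 f=8, (5,1) g=2 f=6, (6,1) g=1 f=6]; closed=[(4,0), (4,1), (5,0), (6,0)]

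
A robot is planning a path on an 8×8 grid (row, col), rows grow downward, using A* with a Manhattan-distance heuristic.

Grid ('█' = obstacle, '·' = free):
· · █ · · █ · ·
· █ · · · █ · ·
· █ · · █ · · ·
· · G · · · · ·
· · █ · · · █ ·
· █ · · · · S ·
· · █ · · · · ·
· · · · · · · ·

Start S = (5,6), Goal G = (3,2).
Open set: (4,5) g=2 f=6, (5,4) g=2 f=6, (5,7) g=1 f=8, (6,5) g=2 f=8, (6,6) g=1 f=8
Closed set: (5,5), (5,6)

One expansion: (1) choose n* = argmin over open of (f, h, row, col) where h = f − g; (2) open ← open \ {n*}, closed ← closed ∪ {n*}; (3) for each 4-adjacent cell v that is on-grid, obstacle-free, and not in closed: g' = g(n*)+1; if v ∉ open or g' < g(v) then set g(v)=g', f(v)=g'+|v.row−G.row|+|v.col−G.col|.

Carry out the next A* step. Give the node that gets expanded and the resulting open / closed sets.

expanded=(4,5); open=[(3,5) g=3 f=6, (4,4) g=3 f=6, (5,4) g=2 f=6, (5,7) g=1 f=8, (6,5) g=2 f=8, (6,6) g=1 f=8]; closed=[(4,5), (5,5), (5,6)]

step 1: expand (4,5) (f=6, h=4) → closed; open now [(3,5) g=3 f=6, (4,4) g=3 f=6, (5,4) g=2 f=6, (5,7) g=1 f=8, (6,5) g=2 f=8, (6,6) g=1 f=8]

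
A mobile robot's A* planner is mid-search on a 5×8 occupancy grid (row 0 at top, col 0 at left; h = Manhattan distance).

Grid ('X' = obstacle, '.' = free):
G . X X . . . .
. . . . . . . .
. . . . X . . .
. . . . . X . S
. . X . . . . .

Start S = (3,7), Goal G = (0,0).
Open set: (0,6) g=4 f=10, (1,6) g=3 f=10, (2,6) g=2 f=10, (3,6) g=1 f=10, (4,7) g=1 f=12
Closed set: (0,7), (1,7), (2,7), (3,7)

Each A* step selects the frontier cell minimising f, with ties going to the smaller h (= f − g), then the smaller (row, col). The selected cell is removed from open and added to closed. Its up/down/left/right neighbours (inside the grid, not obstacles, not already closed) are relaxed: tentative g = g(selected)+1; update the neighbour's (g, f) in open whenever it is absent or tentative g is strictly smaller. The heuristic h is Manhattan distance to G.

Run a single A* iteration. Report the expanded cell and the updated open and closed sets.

step 1: expand (0,6) (f=10, h=6) → closed; open now [(0,5) g=5 f=10, (1,6) g=3 f=10, (2,6) g=2 f=10, (3,6) g=1 f=10, (4,7) g=1 f=12]

expanded=(0,6); open=[(0,5) g=5 f=10, (1,6) g=3 f=10, (2,6) g=2 f=10, (3,6) g=1 f=10, (4,7) g=1 f=12]; closed=[(0,6), (0,7), (1,7), (2,7), (3,7)]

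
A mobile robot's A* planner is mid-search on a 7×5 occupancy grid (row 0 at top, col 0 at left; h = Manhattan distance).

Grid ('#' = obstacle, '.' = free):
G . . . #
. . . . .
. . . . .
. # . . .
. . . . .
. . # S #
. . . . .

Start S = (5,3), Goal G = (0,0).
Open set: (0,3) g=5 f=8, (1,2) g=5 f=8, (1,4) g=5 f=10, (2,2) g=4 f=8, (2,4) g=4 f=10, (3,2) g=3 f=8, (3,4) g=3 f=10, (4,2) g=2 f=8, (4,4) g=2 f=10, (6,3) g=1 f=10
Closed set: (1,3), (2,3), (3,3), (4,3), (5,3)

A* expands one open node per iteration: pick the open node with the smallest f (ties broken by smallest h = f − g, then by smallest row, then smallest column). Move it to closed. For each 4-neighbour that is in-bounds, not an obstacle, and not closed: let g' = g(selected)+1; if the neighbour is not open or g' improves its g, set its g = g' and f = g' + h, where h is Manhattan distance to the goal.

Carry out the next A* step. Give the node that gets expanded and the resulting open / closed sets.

expanded=(0,3); open=[(0,2) g=6 f=8, (1,2) g=5 f=8, (1,4) g=5 f=10, (2,2) g=4 f=8, (2,4) g=4 f=10, (3,2) g=3 f=8, (3,4) g=3 f=10, (4,2) g=2 f=8, (4,4) g=2 f=10, (6,3) g=1 f=10]; closed=[(0,3), (1,3), (2,3), (3,3), (4,3), (5,3)]

step 1: expand (0,3) (f=8, h=3) → closed; open now [(0,2) g=6 f=8, (1,2) g=5 f=8, (1,4) g=5 f=10, (2,2) g=4 f=8, (2,4) g=4 f=10, (3,2) g=3 f=8, (3,4) g=3 f=10, (4,2) g=2 f=8, (4,4) g=2 f=10, (6,3) g=1 f=10]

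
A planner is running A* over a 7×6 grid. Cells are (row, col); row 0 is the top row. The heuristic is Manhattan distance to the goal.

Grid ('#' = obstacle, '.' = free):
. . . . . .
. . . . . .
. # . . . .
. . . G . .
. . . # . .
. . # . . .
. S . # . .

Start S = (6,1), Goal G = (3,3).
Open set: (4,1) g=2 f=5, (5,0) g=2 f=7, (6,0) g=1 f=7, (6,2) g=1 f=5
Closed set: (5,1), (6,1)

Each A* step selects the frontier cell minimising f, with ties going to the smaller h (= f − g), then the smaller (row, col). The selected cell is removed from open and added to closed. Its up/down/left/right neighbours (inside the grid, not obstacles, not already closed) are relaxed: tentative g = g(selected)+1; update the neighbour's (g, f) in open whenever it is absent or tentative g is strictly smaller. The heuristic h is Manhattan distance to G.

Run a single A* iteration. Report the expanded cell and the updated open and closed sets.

expanded=(4,1); open=[(3,1) g=3 f=5, (4,0) g=3 f=7, (4,2) g=3 f=5, (5,0) g=2 f=7, (6,0) g=1 f=7, (6,2) g=1 f=5]; closed=[(4,1), (5,1), (6,1)]

step 1: expand (4,1) (f=5, h=3) → closed; open now [(3,1) g=3 f=5, (4,0) g=3 f=7, (4,2) g=3 f=5, (5,0) g=2 f=7, (6,0) g=1 f=7, (6,2) g=1 f=5]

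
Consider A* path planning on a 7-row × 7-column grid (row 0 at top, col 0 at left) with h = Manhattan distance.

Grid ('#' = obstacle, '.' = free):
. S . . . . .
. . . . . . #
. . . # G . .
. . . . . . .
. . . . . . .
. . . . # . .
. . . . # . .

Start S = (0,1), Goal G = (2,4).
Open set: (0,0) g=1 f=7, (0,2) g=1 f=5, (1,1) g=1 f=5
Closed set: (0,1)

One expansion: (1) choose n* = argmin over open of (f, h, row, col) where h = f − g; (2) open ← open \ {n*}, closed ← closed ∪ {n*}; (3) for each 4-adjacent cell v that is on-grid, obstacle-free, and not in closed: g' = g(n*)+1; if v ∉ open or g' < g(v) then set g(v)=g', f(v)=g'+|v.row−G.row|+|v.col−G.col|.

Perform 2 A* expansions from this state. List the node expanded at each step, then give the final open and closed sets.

step 1: expand (0,2) (f=5, h=4) → closed; open now [(0,0) g=1 f=7, (0,3) g=2 f=5, (1,1) g=1 f=5, (1,2) g=2 f=5]
step 2: expand (0,3) (f=5, h=3) → closed; open now [(0,0) g=1 f=7, (0,4) g=3 f=5, (1,1) g=1 f=5, (1,2) g=2 f=5, (1,3) g=3 f=5]

order=[(0,2) → (0,3)]; open=[(0,0) g=1 f=7, (0,4) g=3 f=5, (1,1) g=1 f=5, (1,2) g=2 f=5, (1,3) g=3 f=5]; closed=[(0,1), (0,2), (0,3)]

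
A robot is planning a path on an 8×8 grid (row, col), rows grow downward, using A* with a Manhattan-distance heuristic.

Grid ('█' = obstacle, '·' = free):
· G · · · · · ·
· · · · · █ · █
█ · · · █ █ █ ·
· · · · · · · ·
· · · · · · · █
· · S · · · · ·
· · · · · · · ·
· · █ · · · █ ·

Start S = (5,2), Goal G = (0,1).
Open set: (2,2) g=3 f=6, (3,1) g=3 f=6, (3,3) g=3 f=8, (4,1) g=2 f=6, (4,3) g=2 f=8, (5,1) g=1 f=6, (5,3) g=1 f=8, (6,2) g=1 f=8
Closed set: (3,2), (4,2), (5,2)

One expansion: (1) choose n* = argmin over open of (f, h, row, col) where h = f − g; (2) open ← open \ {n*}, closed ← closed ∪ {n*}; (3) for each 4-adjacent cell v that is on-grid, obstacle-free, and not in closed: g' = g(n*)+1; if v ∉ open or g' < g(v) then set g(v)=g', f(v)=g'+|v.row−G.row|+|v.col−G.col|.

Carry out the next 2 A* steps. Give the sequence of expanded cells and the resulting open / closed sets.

step 1: expand (2,2) (f=6, h=3) → closed; open now [(1,2) g=4 f=6, (2,1) g=4 f=6, (2,3) g=4 f=8, (3,1) g=3 f=6, (3,3) g=3 f=8, (4,1) g=2 f=6, (4,3) g=2 f=8, (5,1) g=1 f=6, (5,3) g=1 f=8, (6,2) g=1 f=8]
step 2: expand (1,2) (f=6, h=2) → closed; open now [(0,2) g=5 f=6, (1,1) g=5 f=6, (1,3) g=5 f=8, (2,1) g=4 f=6, (2,3) g=4 f=8, (3,1) g=3 f=6, (3,3) g=3 f=8, (4,1) g=2 f=6, (4,3) g=2 f=8, (5,1) g=1 f=6, (5,3) g=1 f=8, (6,2) g=1 f=8]

order=[(2,2) → (1,2)]; open=[(0,2) g=5 f=6, (1,1) g=5 f=6, (1,3) g=5 f=8, (2,1) g=4 f=6, (2,3) g=4 f=8, (3,1) g=3 f=6, (3,3) g=3 f=8, (4,1) g=2 f=6, (4,3) g=2 f=8, (5,1) g=1 f=6, (5,3) g=1 f=8, (6,2) g=1 f=8]; closed=[(1,2), (2,2), (3,2), (4,2), (5,2)]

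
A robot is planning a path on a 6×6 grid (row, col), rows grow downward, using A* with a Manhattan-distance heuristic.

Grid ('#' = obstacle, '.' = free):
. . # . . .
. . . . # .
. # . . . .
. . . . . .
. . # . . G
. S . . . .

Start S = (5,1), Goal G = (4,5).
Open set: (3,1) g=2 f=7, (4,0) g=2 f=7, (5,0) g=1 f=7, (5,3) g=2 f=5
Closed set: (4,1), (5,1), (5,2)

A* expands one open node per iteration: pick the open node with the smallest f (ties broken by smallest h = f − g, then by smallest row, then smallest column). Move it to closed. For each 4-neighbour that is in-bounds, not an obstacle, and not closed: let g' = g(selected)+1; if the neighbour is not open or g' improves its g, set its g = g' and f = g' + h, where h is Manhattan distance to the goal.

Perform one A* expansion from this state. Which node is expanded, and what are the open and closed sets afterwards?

expanded=(5,3); open=[(3,1) g=2 f=7, (4,0) g=2 f=7, (4,3) g=3 f=5, (5,0) g=1 f=7, (5,4) g=3 f=5]; closed=[(4,1), (5,1), (5,2), (5,3)]

step 1: expand (5,3) (f=5, h=3) → closed; open now [(3,1) g=2 f=7, (4,0) g=2 f=7, (4,3) g=3 f=5, (5,0) g=1 f=7, (5,4) g=3 f=5]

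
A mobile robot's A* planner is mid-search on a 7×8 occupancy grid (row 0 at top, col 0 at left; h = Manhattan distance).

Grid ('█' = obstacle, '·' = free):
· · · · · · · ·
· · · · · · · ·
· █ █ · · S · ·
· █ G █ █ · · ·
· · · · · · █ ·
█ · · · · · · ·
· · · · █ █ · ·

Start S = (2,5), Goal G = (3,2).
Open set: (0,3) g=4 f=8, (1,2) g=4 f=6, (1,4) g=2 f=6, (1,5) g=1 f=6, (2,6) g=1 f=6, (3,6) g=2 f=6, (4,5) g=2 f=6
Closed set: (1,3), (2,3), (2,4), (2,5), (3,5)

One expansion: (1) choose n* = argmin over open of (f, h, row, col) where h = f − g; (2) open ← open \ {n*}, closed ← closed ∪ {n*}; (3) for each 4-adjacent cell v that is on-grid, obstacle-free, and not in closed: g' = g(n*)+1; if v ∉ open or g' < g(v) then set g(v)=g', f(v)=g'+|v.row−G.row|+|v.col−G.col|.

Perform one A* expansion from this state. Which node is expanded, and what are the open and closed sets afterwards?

expanded=(1,2); open=[(0,2) g=5 f=8, (0,3) g=4 f=8, (1,1) g=5 f=8, (1,4) g=2 f=6, (1,5) g=1 f=6, (2,6) g=1 f=6, (3,6) g=2 f=6, (4,5) g=2 f=6]; closed=[(1,2), (1,3), (2,3), (2,4), (2,5), (3,5)]

step 1: expand (1,2) (f=6, h=2) → closed; open now [(0,2) g=5 f=8, (0,3) g=4 f=8, (1,1) g=5 f=8, (1,4) g=2 f=6, (1,5) g=1 f=6, (2,6) g=1 f=6, (3,6) g=2 f=6, (4,5) g=2 f=6]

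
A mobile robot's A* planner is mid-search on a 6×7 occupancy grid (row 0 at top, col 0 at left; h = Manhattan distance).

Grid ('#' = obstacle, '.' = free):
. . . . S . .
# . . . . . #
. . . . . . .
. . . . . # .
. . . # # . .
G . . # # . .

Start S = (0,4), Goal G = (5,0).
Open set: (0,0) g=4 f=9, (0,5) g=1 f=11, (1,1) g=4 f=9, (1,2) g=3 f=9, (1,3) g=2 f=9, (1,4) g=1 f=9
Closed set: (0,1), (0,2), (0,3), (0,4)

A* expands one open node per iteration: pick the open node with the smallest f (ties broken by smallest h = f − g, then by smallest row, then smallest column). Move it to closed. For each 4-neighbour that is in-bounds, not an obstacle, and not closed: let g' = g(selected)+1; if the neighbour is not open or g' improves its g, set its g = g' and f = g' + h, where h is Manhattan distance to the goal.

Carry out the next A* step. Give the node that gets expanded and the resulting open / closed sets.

step 1: expand (0,0) (f=9, h=5) → closed; open now [(0,5) g=1 f=11, (1,1) g=4 f=9, (1,2) g=3 f=9, (1,3) g=2 f=9, (1,4) g=1 f=9]

expanded=(0,0); open=[(0,5) g=1 f=11, (1,1) g=4 f=9, (1,2) g=3 f=9, (1,3) g=2 f=9, (1,4) g=1 f=9]; closed=[(0,0), (0,1), (0,2), (0,3), (0,4)]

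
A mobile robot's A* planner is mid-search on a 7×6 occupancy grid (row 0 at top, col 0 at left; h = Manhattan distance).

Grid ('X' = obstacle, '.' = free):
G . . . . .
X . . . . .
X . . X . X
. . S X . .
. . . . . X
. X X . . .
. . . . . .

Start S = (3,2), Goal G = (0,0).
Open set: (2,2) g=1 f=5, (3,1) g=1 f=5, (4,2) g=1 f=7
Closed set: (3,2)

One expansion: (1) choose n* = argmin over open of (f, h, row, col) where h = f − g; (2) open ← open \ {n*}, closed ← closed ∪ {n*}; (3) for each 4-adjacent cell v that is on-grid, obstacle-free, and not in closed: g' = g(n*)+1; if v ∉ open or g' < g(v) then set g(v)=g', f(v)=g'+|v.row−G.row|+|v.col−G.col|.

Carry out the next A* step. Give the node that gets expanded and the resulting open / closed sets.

expanded=(2,2); open=[(1,2) g=2 f=5, (2,1) g=2 f=5, (3,1) g=1 f=5, (4,2) g=1 f=7]; closed=[(2,2), (3,2)]

step 1: expand (2,2) (f=5, h=4) → closed; open now [(1,2) g=2 f=5, (2,1) g=2 f=5, (3,1) g=1 f=5, (4,2) g=1 f=7]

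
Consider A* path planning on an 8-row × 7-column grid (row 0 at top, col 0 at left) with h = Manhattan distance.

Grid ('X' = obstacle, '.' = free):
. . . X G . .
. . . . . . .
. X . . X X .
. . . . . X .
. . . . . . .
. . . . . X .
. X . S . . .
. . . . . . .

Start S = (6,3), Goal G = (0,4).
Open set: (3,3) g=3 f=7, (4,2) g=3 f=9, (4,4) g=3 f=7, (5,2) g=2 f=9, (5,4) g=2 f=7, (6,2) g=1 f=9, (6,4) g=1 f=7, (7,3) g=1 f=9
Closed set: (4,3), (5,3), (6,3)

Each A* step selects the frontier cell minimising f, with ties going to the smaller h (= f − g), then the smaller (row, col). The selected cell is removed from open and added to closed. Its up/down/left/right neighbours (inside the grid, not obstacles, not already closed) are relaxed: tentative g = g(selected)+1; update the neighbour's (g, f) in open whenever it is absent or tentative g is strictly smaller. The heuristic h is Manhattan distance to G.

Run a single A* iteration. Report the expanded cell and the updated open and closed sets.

expanded=(3,3); open=[(2,3) g=4 f=7, (3,2) g=4 f=9, (3,4) g=4 f=7, (4,2) g=3 f=9, (4,4) g=3 f=7, (5,2) g=2 f=9, (5,4) g=2 f=7, (6,2) g=1 f=9, (6,4) g=1 f=7, (7,3) g=1 f=9]; closed=[(3,3), (4,3), (5,3), (6,3)]

step 1: expand (3,3) (f=7, h=4) → closed; open now [(2,3) g=4 f=7, (3,2) g=4 f=9, (3,4) g=4 f=7, (4,2) g=3 f=9, (4,4) g=3 f=7, (5,2) g=2 f=9, (5,4) g=2 f=7, (6,2) g=1 f=9, (6,4) g=1 f=7, (7,3) g=1 f=9]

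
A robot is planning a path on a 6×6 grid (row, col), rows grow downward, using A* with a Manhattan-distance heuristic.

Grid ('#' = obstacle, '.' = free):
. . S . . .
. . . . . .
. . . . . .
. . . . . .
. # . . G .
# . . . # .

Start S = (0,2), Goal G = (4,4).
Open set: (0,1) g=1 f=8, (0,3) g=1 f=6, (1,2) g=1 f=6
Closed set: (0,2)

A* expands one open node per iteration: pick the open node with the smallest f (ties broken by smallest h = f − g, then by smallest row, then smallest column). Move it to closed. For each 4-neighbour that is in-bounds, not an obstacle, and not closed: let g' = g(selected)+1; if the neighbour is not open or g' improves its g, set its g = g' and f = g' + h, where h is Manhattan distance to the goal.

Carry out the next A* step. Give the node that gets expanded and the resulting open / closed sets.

step 1: expand (0,3) (f=6, h=5) → closed; open now [(0,1) g=1 f=8, (0,4) g=2 f=6, (1,2) g=1 f=6, (1,3) g=2 f=6]

expanded=(0,3); open=[(0,1) g=1 f=8, (0,4) g=2 f=6, (1,2) g=1 f=6, (1,3) g=2 f=6]; closed=[(0,2), (0,3)]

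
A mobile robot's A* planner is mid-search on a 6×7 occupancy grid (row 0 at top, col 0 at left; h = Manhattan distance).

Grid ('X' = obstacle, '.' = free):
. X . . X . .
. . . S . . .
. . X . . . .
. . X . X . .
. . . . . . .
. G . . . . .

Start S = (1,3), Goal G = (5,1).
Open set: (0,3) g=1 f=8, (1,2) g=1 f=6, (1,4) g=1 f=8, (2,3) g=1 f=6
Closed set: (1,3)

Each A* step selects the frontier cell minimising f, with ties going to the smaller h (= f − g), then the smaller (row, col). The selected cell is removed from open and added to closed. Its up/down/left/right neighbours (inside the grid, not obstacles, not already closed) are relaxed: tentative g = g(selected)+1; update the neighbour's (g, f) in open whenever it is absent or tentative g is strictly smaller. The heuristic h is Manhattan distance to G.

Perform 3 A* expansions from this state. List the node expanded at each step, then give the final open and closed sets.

step 1: expand (1,2) (f=6, h=5) → closed; open now [(0,2) g=2 f=8, (0,3) g=1 f=8, (1,1) g=2 f=6, (1,4) g=1 f=8, (2,3) g=1 f=6]
step 2: expand (1,1) (f=6, h=4) → closed; open now [(0,2) g=2 f=8, (0,3) g=1 f=8, (1,0) g=3 f=8, (1,4) g=1 f=8, (2,1) g=3 f=6, (2,3) g=1 f=6]
step 3: expand (2,1) (f=6, h=3) → closed; open now [(0,2) g=2 f=8, (0,3) g=1 f=8, (1,0) g=3 f=8, (1,4) g=1 f=8, (2,0) g=4 f=8, (2,3) g=1 f=6, (3,1) g=4 f=6]

order=[(1,2) → (1,1) → (2,1)]; open=[(0,2) g=2 f=8, (0,3) g=1 f=8, (1,0) g=3 f=8, (1,4) g=1 f=8, (2,0) g=4 f=8, (2,3) g=1 f=6, (3,1) g=4 f=6]; closed=[(1,1), (1,2), (1,3), (2,1)]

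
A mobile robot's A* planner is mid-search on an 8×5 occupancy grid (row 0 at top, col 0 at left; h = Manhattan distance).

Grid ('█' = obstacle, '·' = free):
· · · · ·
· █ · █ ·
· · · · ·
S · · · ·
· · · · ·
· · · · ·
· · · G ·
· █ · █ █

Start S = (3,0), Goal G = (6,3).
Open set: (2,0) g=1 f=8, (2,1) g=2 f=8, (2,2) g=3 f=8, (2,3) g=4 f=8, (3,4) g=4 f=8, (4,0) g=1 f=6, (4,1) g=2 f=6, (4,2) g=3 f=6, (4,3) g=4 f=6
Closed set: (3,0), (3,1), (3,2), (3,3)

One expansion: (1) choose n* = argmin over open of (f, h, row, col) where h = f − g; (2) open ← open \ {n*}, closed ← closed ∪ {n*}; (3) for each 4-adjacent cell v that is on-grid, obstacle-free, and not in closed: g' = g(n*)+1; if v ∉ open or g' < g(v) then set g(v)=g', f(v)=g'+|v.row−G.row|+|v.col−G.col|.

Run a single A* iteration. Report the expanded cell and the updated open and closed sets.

step 1: expand (4,3) (f=6, h=2) → closed; open now [(2,0) g=1 f=8, (2,1) g=2 f=8, (2,2) g=3 f=8, (2,3) g=4 f=8, (3,4) g=4 f=8, (4,0) g=1 f=6, (4,1) g=2 f=6, (4,2) g=3 f=6, (4,4) g=5 f=8, (5,3) g=5 f=6]

expanded=(4,3); open=[(2,0) g=1 f=8, (2,1) g=2 f=8, (2,2) g=3 f=8, (2,3) g=4 f=8, (3,4) g=4 f=8, (4,0) g=1 f=6, (4,1) g=2 f=6, (4,2) g=3 f=6, (4,4) g=5 f=8, (5,3) g=5 f=6]; closed=[(3,0), (3,1), (3,2), (3,3), (4,3)]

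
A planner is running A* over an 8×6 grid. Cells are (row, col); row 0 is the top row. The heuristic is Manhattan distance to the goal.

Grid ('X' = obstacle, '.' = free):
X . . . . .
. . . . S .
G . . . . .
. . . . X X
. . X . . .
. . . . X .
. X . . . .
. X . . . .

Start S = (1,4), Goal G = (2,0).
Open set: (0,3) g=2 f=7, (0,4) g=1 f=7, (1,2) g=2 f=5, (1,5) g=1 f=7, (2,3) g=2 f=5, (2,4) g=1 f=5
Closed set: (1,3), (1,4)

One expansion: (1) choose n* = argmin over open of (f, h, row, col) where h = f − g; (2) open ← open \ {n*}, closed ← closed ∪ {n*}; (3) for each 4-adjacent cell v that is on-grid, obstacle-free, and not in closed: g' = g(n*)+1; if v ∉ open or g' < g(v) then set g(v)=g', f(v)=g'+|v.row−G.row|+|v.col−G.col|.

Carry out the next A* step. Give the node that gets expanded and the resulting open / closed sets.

expanded=(1,2); open=[(0,2) g=3 f=7, (0,3) g=2 f=7, (0,4) g=1 f=7, (1,1) g=3 f=5, (1,5) g=1 f=7, (2,2) g=3 f=5, (2,3) g=2 f=5, (2,4) g=1 f=5]; closed=[(1,2), (1,3), (1,4)]

step 1: expand (1,2) (f=5, h=3) → closed; open now [(0,2) g=3 f=7, (0,3) g=2 f=7, (0,4) g=1 f=7, (1,1) g=3 f=5, (1,5) g=1 f=7, (2,2) g=3 f=5, (2,3) g=2 f=5, (2,4) g=1 f=5]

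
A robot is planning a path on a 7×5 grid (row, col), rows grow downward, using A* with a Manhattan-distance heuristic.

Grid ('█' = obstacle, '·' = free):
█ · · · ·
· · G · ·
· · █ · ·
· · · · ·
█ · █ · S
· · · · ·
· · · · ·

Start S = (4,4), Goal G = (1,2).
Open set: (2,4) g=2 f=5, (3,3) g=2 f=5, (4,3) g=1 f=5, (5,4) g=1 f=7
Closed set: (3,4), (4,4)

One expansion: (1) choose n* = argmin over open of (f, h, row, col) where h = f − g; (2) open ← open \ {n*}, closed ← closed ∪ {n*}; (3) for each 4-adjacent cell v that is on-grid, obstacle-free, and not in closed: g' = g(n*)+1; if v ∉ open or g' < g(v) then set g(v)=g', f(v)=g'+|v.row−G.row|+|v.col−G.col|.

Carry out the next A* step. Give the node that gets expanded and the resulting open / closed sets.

expanded=(2,4); open=[(1,4) g=3 f=5, (2,3) g=3 f=5, (3,3) g=2 f=5, (4,3) g=1 f=5, (5,4) g=1 f=7]; closed=[(2,4), (3,4), (4,4)]

step 1: expand (2,4) (f=5, h=3) → closed; open now [(1,4) g=3 f=5, (2,3) g=3 f=5, (3,3) g=2 f=5, (4,3) g=1 f=5, (5,4) g=1 f=7]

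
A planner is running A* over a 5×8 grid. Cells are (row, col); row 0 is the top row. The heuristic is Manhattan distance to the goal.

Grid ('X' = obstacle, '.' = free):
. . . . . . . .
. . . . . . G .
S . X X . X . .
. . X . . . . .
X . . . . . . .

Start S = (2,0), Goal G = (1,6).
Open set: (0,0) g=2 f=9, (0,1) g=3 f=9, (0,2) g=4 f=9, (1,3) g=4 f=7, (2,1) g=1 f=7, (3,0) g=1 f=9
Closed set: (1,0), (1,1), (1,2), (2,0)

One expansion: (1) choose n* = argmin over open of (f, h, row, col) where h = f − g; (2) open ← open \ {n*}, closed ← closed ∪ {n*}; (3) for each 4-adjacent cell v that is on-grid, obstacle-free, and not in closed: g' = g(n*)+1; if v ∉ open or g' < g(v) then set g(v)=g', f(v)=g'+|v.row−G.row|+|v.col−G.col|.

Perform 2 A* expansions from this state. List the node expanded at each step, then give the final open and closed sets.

order=[(1,3) → (1,4)]; open=[(0,0) g=2 f=9, (0,1) g=3 f=9, (0,2) g=4 f=9, (0,3) g=5 f=9, (0,4) g=6 f=9, (1,5) g=6 f=7, (2,1) g=1 f=7, (2,4) g=6 f=9, (3,0) g=1 f=9]; closed=[(1,0), (1,1), (1,2), (1,3), (1,4), (2,0)]

step 1: expand (1,3) (f=7, h=3) → closed; open now [(0,0) g=2 f=9, (0,1) g=3 f=9, (0,2) g=4 f=9, (0,3) g=5 f=9, (1,4) g=5 f=7, (2,1) g=1 f=7, (3,0) g=1 f=9]
step 2: expand (1,4) (f=7, h=2) → closed; open now [(0,0) g=2 f=9, (0,1) g=3 f=9, (0,2) g=4 f=9, (0,3) g=5 f=9, (0,4) g=6 f=9, (1,5) g=6 f=7, (2,1) g=1 f=7, (2,4) g=6 f=9, (3,0) g=1 f=9]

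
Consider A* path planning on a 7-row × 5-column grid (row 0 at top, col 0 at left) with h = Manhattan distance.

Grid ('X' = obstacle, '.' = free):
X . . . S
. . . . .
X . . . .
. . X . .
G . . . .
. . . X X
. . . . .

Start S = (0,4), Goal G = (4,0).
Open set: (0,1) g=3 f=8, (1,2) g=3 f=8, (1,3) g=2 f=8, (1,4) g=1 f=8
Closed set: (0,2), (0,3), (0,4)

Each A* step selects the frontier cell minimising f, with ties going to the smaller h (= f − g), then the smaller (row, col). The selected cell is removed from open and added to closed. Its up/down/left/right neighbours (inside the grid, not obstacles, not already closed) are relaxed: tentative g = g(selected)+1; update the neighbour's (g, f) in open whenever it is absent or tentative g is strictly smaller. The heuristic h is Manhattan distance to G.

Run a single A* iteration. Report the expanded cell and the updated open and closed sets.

step 1: expand (0,1) (f=8, h=5) → closed; open now [(1,1) g=4 f=8, (1,2) g=3 f=8, (1,3) g=2 f=8, (1,4) g=1 f=8]

expanded=(0,1); open=[(1,1) g=4 f=8, (1,2) g=3 f=8, (1,3) g=2 f=8, (1,4) g=1 f=8]; closed=[(0,1), (0,2), (0,3), (0,4)]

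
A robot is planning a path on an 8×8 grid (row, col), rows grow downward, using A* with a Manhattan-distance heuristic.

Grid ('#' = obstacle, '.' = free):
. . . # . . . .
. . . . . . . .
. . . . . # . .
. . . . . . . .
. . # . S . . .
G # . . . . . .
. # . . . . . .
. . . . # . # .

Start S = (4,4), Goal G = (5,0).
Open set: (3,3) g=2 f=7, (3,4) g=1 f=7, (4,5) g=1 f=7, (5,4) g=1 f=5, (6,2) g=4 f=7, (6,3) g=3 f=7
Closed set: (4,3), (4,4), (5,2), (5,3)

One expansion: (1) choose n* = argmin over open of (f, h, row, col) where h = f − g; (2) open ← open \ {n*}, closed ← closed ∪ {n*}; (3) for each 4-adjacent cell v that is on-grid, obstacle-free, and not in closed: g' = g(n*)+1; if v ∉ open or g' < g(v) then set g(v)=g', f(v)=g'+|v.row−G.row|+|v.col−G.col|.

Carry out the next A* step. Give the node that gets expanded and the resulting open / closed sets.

step 1: expand (5,4) (f=5, h=4) → closed; open now [(3,3) g=2 f=7, (3,4) g=1 f=7, (4,5) g=1 f=7, (5,5) g=2 f=7, (6,2) g=4 f=7, (6,3) g=3 f=7, (6,4) g=2 f=7]

expanded=(5,4); open=[(3,3) g=2 f=7, (3,4) g=1 f=7, (4,5) g=1 f=7, (5,5) g=2 f=7, (6,2) g=4 f=7, (6,3) g=3 f=7, (6,4) g=2 f=7]; closed=[(4,3), (4,4), (5,2), (5,3), (5,4)]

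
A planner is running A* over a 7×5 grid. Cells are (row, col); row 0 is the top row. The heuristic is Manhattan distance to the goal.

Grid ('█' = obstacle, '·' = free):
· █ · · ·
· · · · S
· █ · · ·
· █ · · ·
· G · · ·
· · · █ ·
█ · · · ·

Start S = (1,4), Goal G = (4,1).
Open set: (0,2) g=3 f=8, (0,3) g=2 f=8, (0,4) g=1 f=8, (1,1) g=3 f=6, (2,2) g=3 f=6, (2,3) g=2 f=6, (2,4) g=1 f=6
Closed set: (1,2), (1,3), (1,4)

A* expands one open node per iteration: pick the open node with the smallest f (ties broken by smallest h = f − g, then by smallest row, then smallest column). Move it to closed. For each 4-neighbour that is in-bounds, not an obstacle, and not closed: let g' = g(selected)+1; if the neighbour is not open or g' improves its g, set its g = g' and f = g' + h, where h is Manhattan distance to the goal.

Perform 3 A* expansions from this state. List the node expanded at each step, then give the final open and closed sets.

step 1: expand (1,1) (f=6, h=3) → closed; open now [(0,2) g=3 f=8, (0,3) g=2 f=8, (0,4) g=1 f=8, (1,0) g=4 f=8, (2,2) g=3 f=6, (2,3) g=2 f=6, (2,4) g=1 f=6]
step 2: expand (2,2) (f=6, h=3) → closed; open now [(0,2) g=3 f=8, (0,3) g=2 f=8, (0,4) g=1 f=8, (1,0) g=4 f=8, (2,3) g=2 f=6, (2,4) g=1 f=6, (3,2) g=4 f=6]
step 3: expand (3,2) (f=6, h=2) → closed; open now [(0,2) g=3 f=8, (0,3) g=2 f=8, (0,4) g=1 f=8, (1,0) g=4 f=8, (2,3) g=2 f=6, (2,4) g=1 f=6, (3,3) g=5 f=8, (4,2) g=5 f=6]

order=[(1,1) → (2,2) → (3,2)]; open=[(0,2) g=3 f=8, (0,3) g=2 f=8, (0,4) g=1 f=8, (1,0) g=4 f=8, (2,3) g=2 f=6, (2,4) g=1 f=6, (3,3) g=5 f=8, (4,2) g=5 f=6]; closed=[(1,1), (1,2), (1,3), (1,4), (2,2), (3,2)]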